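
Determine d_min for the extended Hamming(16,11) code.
d_min = 4 (adding an overall parity bit to Hamming(15,11) raises d_min from 3 to 4).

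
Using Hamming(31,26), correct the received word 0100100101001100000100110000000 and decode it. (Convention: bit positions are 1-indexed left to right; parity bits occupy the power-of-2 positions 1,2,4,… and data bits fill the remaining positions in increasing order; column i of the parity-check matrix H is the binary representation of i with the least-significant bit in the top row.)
Syndrome s = H · r^T (mod 2), r = 0100100101001100000100110000000:
  s[0] = (1010101010101010101010101010101)·(0100100101001100000100110000000) mod 2 = 0+0+0+0+1+0+0+0+0+0+0+0+1+0+0+0+0+0+0+0+0+0+1+0+0+0+0+0+0+0+0 mod 2 = 1
  s[1] = (0110011001100110011001100110011)·(0100100101001100000100110000000) mod 2 = 0+1+0+0+0+0+0+0+0+1+0+0+0+1+0+0+0+0+0+0+0+0+1+0+0+0+0+0+0+0+0 mod 2 = 0
  s[2] = (0001111000011110000111100001111)·(0100100101001100000100110000000) mod 2 = 0+0+0+0+1+0+0+0+0+0+0+0+1+1+0+0+0+0+0+1+0+0+1+0+0+0+0+0+0+0+0 mod 2 = 1
  s[3] = (0000000111111110000000011111111)·(0100100101001100000100110000000) mod 2 = 0+0+0+0+0+0+0+1+0+1+0+0+1+1+0+0+0+0+0+0+0+0+0+1+0+0+0+0+0+0+0 mod 2 = 1
  s[4] = (0000000000000001111111111111111)·(0100100101001100000100110000000) mod 2 = 0+0+0+0+0+0+0+0+0+0+0+0+0+0+0+0+0+0+0+1+0+0+1+1+0+0+0+0+0+0+0 mod 2 = 1
Syndrome = 10111
Column 29 of H equals this syndrome → error at bit 29 (1-indexed).
Flip bit 29: 0100100101001100000100110000000 → 0100100101001100000100110000100
Extract data bits at positions {3,5,6,7,9,10,11,12,13,14,15,17,18,19,20,21,22,23,24,25,26,27,28,29,30,31}: 01000100110000100110000100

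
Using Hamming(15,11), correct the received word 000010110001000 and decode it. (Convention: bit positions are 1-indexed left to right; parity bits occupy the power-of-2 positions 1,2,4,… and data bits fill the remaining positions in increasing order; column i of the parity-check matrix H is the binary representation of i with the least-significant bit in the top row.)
Syndrome s = H · r^T (mod 2), r = 000010110001000:
  s[0] = (101010101010101)·(000010110001000) mod 2 = 0+0+0+0+1+0+1+0+0+0+0+0+0+0+0 mod 2 = 0
  s[1] = (011001100110011)·(000010110001000) mod 2 = 0+0+0+0+0+0+1+0+0+0+0+0+0+0+0 mod 2 = 1
  s[2] = (000111100001111)·(000010110001000) mod 2 = 0+0+0+0+1+0+1+0+0+0+0+1+0+0+0 mod 2 = 1
  s[3] = (000000011111111)·(000010110001000) mod 2 = 0+0+0+0+0+0+0+1+0+0+0+1+0+0+0 mod 2 = 0
Syndrome = 0110
Column 6 of H equals this syndrome → error at bit 6 (1-indexed).
Flip bit 6: 000010110001000 → 000011110001000
Extract data bits at positions {3,5,6,7,9,10,11,12,13,14,15}: 01110001000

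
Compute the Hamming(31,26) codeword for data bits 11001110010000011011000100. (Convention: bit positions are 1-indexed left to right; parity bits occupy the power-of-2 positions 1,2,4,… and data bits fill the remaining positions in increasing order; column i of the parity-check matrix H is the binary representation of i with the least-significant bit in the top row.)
Codeword c = d · G (mod 2), d = 11001110010000011011000100:
  c[0] = d·G[:,0] = (11001110010000011011000100)·(11011010101101010101010101) mod 2 = 1+1+0+0+1+0+1+0+0+0+0+0+0+0+0+1+0+0+0+1+0+0+0+1+0+0 mod 2 = 1
  c[1] = d·G[:,1] = (11001110010000011011000100)·(10110110011011001100110011) mod 2 = 1+0+0+0+0+1+1+0+0+1+0+0+0+0+0+0+1+0+0+0+0+0+0+0+0+0 mod 2 = 1
  c[2] = d·G[:,2] = (11001110010000011011000100)·(10000000000000000000000000) mod 2 = 1+0+0+0+0+0+0+0+0+0+0+0+0+0+0+0+0+0+0+0+0+0+0+0+0+0 mod 2 = 1
  c[3] = d·G[:,3] = (11001110010000011011000100)·(01110001111000111100001111) mod 2 = 0+1+0+0+0+0+0+0+0+1+0+0+0+0+0+1+1+0+0+0+0+0+0+1+0+0 mod 2 = 1
  c[4] = d·G[:,4] = (11001110010000011011000100)·(01000000000000000000000000) mod 2 = 0+1+0+0+0+0+0+0+0+0+0+0+0+0+0+0+0+0+0+0+0+0+0+0+0+0 mod 2 = 1
  c[5] = d·G[:,5] = (11001110010000011011000100)·(00100000000000000000000000) mod 2 = 0+0+0+0+0+0+0+0+0+0+0+0+0+0+0+0+0+0+0+0+0+0+0+0+0+0 mod 2 = 0
  c[6] = d·G[:,6] = (11001110010000011011000100)·(00010000000000000000000000) mod 2 = 0+0+0+0+0+0+0+0+0+0+0+0+0+0+0+0+0+0+0+0+0+0+0+0+0+0 mod 2 = 0
  c[7] = d·G[:,7] = (11001110010000011011000100)·(00001111111000000011111111) mod 2 = 0+0+0+0+1+1+1+0+0+1+0+0+0+0+0+0+0+0+1+1+0+0+0+1+0+0 mod 2 = 1
  c[8] = d·G[:,8] = (11001110010000011011000100)·(00001000000000000000000000) mod 2 = 0+0+0+0+1+0+0+0+0+0+0+0+0+0+0+0+0+0+0+0+0+0+0+0+0+0 mod 2 = 1
  c[9] = d·G[:,9] = (11001110010000011011000100)·(00000100000000000000000000) mod 2 = 0+0+0+0+0+1+0+0+0+0+0+0+0+0+0+0+0+0+0+0+0+0+0+0+0+0 mod 2 = 1
  c[10] = d·G[:,10] = (11001110010000011011000100)·(00000010000000000000000000) mod 2 = 0+0+0+0+0+0+1+0+0+0+0+0+0+0+0+0+0+0+0+0+0+0+0+0+0+0 mod 2 = 1
  c[11] = d·G[:,11] = (11001110010000011011000100)·(00000001000000000000000000) mod 2 = 0+0+0+0+0+0+0+0+0+0+0+0+0+0+0+0+0+0+0+0+0+0+0+0+0+0 mod 2 = 0
  c[12] = d·G[:,12] = (11001110010000011011000100)·(00000000100000000000000000) mod 2 = 0+0+0+0+0+0+0+0+0+0+0+0+0+0+0+0+0+0+0+0+0+0+0+0+0+0 mod 2 = 0
  c[13] = d·G[:,13] = (11001110010000011011000100)·(00000000010000000000000000) mod 2 = 0+0+0+0+0+0+0+0+0+1+0+0+0+0+0+0+0+0+0+0+0+0+0+0+0+0 mod 2 = 1
  c[14] = d·G[:,14] = (11001110010000011011000100)·(00000000001000000000000000) mod 2 = 0+0+0+0+0+0+0+0+0+0+0+0+0+0+0+0+0+0+0+0+0+0+0+0+0+0 mod 2 = 0
  c[15] = d·G[:,15] = (11001110010000011011000100)·(00000000000111111111111111) mod 2 = 0+0+0+0+0+0+0+0+0+0+0+0+0+0+0+1+1+0+1+1+0+0+0+1+0+0 mod 2 = 1
  c[16] = d·G[:,16] = (11001110010000011011000100)·(00000000000100000000000000) mod 2 = 0+0+0+0+0+0+0+0+0+0+0+0+0+0+0+0+0+0+0+0+0+0+0+0+0+0 mod 2 = 0
  c[17] = d·G[:,17] = (11001110010000011011000100)·(00000000000010000000000000) mod 2 = 0+0+0+0+0+0+0+0+0+0+0+0+0+0+0+0+0+0+0+0+0+0+0+0+0+0 mod 2 = 0
  c[18] = d·G[:,18] = (11001110010000011011000100)·(00000000000001000000000000) mod 2 = 0+0+0+0+0+0+0+0+0+0+0+0+0+0+0+0+0+0+0+0+0+0+0+0+0+0 mod 2 = 0
  c[19] = d·G[:,19] = (11001110010000011011000100)·(00000000000000100000000000) mod 2 = 0+0+0+0+0+0+0+0+0+0+0+0+0+0+0+0+0+0+0+0+0+0+0+0+0+0 mod 2 = 0
  c[20] = d·G[:,20] = (11001110010000011011000100)·(00000000000000010000000000) mod 2 = 0+0+0+0+0+0+0+0+0+0+0+0+0+0+0+1+0+0+0+0+0+0+0+0+0+0 mod 2 = 1
  c[21] = d·G[:,21] = (11001110010000011011000100)·(00000000000000001000000000) mod 2 = 0+0+0+0+0+0+0+0+0+0+0+0+0+0+0+0+1+0+0+0+0+0+0+0+0+0 mod 2 = 1
  c[22] = d·G[:,22] = (11001110010000011011000100)·(00000000000000000100000000) mod 2 = 0+0+0+0+0+0+0+0+0+0+0+0+0+0+0+0+0+0+0+0+0+0+0+0+0+0 mod 2 = 0
  c[23] = d·G[:,23] = (11001110010000011011000100)·(00000000000000000010000000) mod 2 = 0+0+0+0+0+0+0+0+0+0+0+0+0+0+0+0+0+0+1+0+0+0+0+0+0+0 mod 2 = 1
  c[24] = d·G[:,24] = (11001110010000011011000100)·(00000000000000000001000000) mod 2 = 0+0+0+0+0+0+0+0+0+0+0+0+0+0+0+0+0+0+0+1+0+0+0+0+0+0 mod 2 = 1
  c[25] = d·G[:,25] = (11001110010000011011000100)·(00000000000000000000100000) mod 2 = 0+0+0+0+0+0+0+0+0+0+0+0+0+0+0+0+0+0+0+0+0+0+0+0+0+0 mod 2 = 0
  c[26] = d·G[:,26] = (11001110010000011011000100)·(00000000000000000000010000) mod 2 = 0+0+0+0+0+0+0+0+0+0+0+0+0+0+0+0+0+0+0+0+0+0+0+0+0+0 mod 2 = 0
  c[27] = d·G[:,27] = (11001110010000011011000100)·(00000000000000000000001000) mod 2 = 0+0+0+0+0+0+0+0+0+0+0+0+0+0+0+0+0+0+0+0+0+0+0+0+0+0 mod 2 = 0
  c[28] = d·G[:,28] = (11001110010000011011000100)·(00000000000000000000000100) mod 2 = 0+0+0+0+0+0+0+0+0+0+0+0+0+0+0+0+0+0+0+0+0+0+0+1+0+0 mod 2 = 1
  c[29] = d·G[:,29] = (11001110010000011011000100)·(00000000000000000000000010) mod 2 = 0+0+0+0+0+0+0+0+0+0+0+0+0+0+0+0+0+0+0+0+0+0+0+0+0+0 mod 2 = 0
  c[30] = d·G[:,30] = (11001110010000011011000100)·(00000000000000000000000001) mod 2 = 0+0+0+0+0+0+0+0+0+0+0+0+0+0+0+0+0+0+0+0+0+0+0+0+0+0 mod 2 = 0
Codeword = 1111100111100101000011011000100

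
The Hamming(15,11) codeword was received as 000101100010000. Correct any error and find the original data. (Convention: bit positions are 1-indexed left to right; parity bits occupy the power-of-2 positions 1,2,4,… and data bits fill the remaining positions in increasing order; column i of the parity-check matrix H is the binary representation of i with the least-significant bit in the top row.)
Syndrome s = H · r^T (mod 2), r = 000101100010000:
  s[0] = (101010101010101)·(000101100010000) mod 2 = 0+0+0+0+0+0+1+0+0+0+1+0+0+0+0 mod 2 = 0
  s[1] = (011001100110011)·(000101100010000) mod 2 = 0+0+0+0+0+1+1+0+0+0+1+0+0+0+0 mod 2 = 1
  s[2] = (000111100001111)·(000101100010000) mod 2 = 0+0+0+1+0+1+1+0+0+0+0+0+0+0+0 mod 2 = 1
  s[3] = (000000011111111)·(000101100010000) mod 2 = 0+0+0+0+0+0+0+0+0+0+1+0+0+0+0 mod 2 = 1
Syndrome = 0111
Column 14 of H equals this syndrome → error at bit 14 (1-indexed).
Flip bit 14: 000101100010000 → 000101100010010
Extract data bits at positions {3,5,6,7,9,10,11,12,13,14,15}: 00110010010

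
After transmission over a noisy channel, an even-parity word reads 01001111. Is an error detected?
Sum of received bits: 0+1+0+0+1+1+1+1 = 5; 5 mod 2 = 1. Result is 1 ≠ 0 → error detected.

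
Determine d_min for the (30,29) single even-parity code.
d_min = 2 (flipping one data bit also flips the parity bit, so the two closest codewords differ in exactly 2 positions).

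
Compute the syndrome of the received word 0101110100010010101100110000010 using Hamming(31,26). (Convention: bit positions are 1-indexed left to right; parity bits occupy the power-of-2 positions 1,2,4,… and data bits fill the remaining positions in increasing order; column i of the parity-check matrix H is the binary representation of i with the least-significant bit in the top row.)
Syndrome s = H · r^T (mod 2), r = 0101110100010010101100110000010:
  s[0] = (1010101010101010101010101010101)·(0101110100010010101100110000010) mod 2 = 0+0+0+0+1+0+0+0+0+0+0+0+0+0+1+0+1+0+1+0+0+0+1+0+0+0+0+0+0+0+0 mod 2 = 1
  s[1] = (0110011001100110011001100110011)·(0101110100010010101100110000010) mod 2 = 0+1+0+0+0+1+0+0+0+0+0+0+0+0+1+0+0+0+1+0+0+0+1+0+0+0+0+0+0+1+0 mod 2 = 0
  s[2] = (0001111000011110000111100001111)·(0101110100010010101100110000010) mod 2 = 0+0+0+1+1+1+0+0+0+0+0+1+0+0+1+0+0+0+0+1+0+0+1+0+0+0+0+0+0+1+0 mod 2 = 0
  s[3] = (0000000111111110000000011111111)·(0101110100010010101100110000010) mod 2 = 0+0+0+0+0+0+0+1+0+0+0+1+0+0+1+0+0+0+0+0+0+0+0+1+0+0+0+0+0+1+0 mod 2 = 1
  s[4] = (0000000000000001111111111111111)·(0101110100010010101100110000010) mod 2 = 0+0+0+0+0+0+0+0+0+0+0+0+0+0+0+0+1+0+1+1+0+0+1+1+0+0+0+0+0+1+0 mod 2 = 0
Syndrome = 10010
Non-zero syndrome: error at position 9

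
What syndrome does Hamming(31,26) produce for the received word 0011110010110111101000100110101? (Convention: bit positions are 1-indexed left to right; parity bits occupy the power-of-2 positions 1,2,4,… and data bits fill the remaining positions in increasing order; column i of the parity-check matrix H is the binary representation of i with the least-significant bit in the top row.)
Syndrome s = H · r^T (mod 2), r = 0011110010110111101000100110101:
  s[0] = (1010101010101010101010101010101)·(0011110010110111101000100110101) mod 2 = 0+0+1+0+1+0+0+0+1+0+1+0+0+0+1+0+1+0+1+0+0+0+1+0+0+0+1+0+1+0+1 mod 2 = 1
  s[1] = (0110011001100110011001100110011)·(0011110010110111101000100110101) mod 2 = 0+0+1+0+0+1+0+0+0+0+1+0+0+1+1+0+0+0+1+0+0+0+1+0+0+1+1+0+0+0+1 mod 2 = 0
  s[2] = (0001111000011110000111100001111)·(0011110010110111101000100110101) mod 2 = 0+0+0+1+1+1+0+0+0+0+0+1+0+1+1+0+0+0+0+0+0+0+1+0+0+0+0+0+1+0+1 mod 2 = 1
  s[3] = (0000000111111110000000011111111)·(0011110010110111101000100110101) mod 2 = 0+0+0+0+0+0+0+0+1+0+1+1+0+1+1+0+0+0+0+0+0+0+0+0+0+1+1+0+1+0+1 mod 2 = 1
  s[4] = (0000000000000001111111111111111)·(0011110010110111101000100110101) mod 2 = 0+0+0+0+0+0+0+0+0+0+0+0+0+0+0+1+1+0+1+0+0+0+1+0+0+1+1+0+1+0+1 mod 2 = 0
Syndrome = 10110
Non-zero syndrome: error at position 13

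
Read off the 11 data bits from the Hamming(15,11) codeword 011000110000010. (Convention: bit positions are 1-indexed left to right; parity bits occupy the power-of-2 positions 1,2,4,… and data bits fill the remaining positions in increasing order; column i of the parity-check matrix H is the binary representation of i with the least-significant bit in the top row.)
Parity bits occupy power-of-2 positions; data bits are at positions {3,5,6,7,9,10,11,12,13,14,15} (1-indexed).
Extract: c[3]=1 c[5]=0 c[6]=0 c[7]=1 c[9]=0 c[10]=0 c[11]=0 c[12]=0 c[13]=0 c[14]=1 c[15]=0
Data = 10010000010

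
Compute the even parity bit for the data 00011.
Sum of data bits: 0+0+0+1+1 = 2.
2 mod 2 = 0, so parity bit = 0.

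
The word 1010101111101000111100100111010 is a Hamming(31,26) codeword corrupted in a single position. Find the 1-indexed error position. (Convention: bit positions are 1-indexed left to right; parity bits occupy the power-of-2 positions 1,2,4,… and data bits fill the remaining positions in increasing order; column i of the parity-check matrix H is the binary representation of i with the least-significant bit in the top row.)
Syndrome s = H · r^T (mod 2), r = 1010101111101000111100100111010:
  s[0] = (1010101010101010101010101010101)·(1010101111101000111100100111010) mod 2 = 1+0+1+0+1+0+1+0+1+0+1+0+1+0+0+0+1+0+1+0+0+0+1+0+0+0+1+0+0+0+0 mod 2 = 1
  s[1] = (0110011001100110011001100110011)·(1010101111101000111100100111010) mod 2 = 0+0+1+0+0+0+1+0+0+1+1+0+0+0+0+0+0+1+1+0+0+0+1+0+0+1+1+0+0+1+0 mod 2 = 0
  s[2] = (0001111000011110000111100001111)·(1010101111101000111100100111010) mod 2 = 0+0+0+0+1+0+1+0+0+0+0+0+1+0+0+0+0+0+0+1+0+0+1+0+0+0+0+1+0+1+0 mod 2 = 1
  s[3] = (0000000111111110000000011111111)·(1010101111101000111100100111010) mod 2 = 0+0+0+0+0+0+0+1+1+1+1+0+1+0+0+0+0+0+0+0+0+0+0+0+0+1+1+1+0+1+0 mod 2 = 1
  s[4] = (0000000000000001111111111111111)·(1010101111101000111100100111010) mod 2 = 0+0+0+0+0+0+0+0+0+0+0+0+0+0+0+0+1+1+1+1+0+0+1+0+0+1+1+1+0+1+0 mod 2 = 1
Syndrome = 10111
Column i of H is the binary representation of i, so the syndrome is the binary index of the flipped bit.
Read s = 10111 with s[0] as LSB: 1·2^0 + 0·2^1 + 1·2^2 + 1·2^3 + 1·2^4 = 29.
Error is at bit position 29.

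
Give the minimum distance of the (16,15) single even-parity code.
d_min = 2 (flipping one data bit also flips the parity bit, so the two closest codewords differ in exactly 2 positions).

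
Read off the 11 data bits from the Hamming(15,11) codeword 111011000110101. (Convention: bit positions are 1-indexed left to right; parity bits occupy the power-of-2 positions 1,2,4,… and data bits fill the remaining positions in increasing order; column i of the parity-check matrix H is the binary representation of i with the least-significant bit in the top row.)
Parity bits occupy power-of-2 positions; data bits are at positions {3,5,6,7,9,10,11,12,13,14,15} (1-indexed).
Extract: c[3]=1 c[5]=1 c[6]=1 c[7]=0 c[9]=0 c[10]=1 c[11]=1 c[12]=0 c[13]=1 c[14]=0 c[15]=1
Data = 11100110101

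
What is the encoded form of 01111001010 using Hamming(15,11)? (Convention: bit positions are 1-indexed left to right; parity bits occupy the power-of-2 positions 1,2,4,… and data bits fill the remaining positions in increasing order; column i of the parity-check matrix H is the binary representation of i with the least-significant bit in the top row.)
Codeword c = d · G (mod 2), d = 01111001010:
  c[0] = d·G[:,0] = (01111001010)·(11011010101) mod 2 = 0+1+0+1+1+0+0+0+0+0+0 mod 2 = 1
  c[1] = d·G[:,1] = (01111001010)·(10110110011) mod 2 = 0+0+1+1+0+0+0+0+0+1+0 mod 2 = 1
  c[2] = d·G[:,2] = (01111001010)·(10000000000) mod 2 = 0+0+0+0+0+0+0+0+0+0+0 mod 2 = 0
  c[3] = d·G[:,3] = (01111001010)·(01110001111) mod 2 = 0+1+1+1+0+0+0+1+0+1+0 mod 2 = 1
  c[4] = d·G[:,4] = (01111001010)·(01000000000) mod 2 = 0+1+0+0+0+0+0+0+0+0+0 mod 2 = 1
  c[5] = d·G[:,5] = (01111001010)·(00100000000) mod 2 = 0+0+1+0+0+0+0+0+0+0+0 mod 2 = 1
  c[6] = d·G[:,6] = (01111001010)·(00010000000) mod 2 = 0+0+0+1+0+0+0+0+0+0+0 mod 2 = 1
  c[7] = d·G[:,7] = (01111001010)·(00001111111) mod 2 = 0+0+0+0+1+0+0+1+0+1+0 mod 2 = 1
  c[8] = d·G[:,8] = (01111001010)·(00001000000) mod 2 = 0+0+0+0+1+0+0+0+0+0+0 mod 2 = 1
  c[9] = d·G[:,9] = (01111001010)·(00000100000) mod 2 = 0+0+0+0+0+0+0+0+0+0+0 mod 2 = 0
  c[10] = d·G[:,10] = (01111001010)·(00000010000) mod 2 = 0+0+0+0+0+0+0+0+0+0+0 mod 2 = 0
  c[11] = d·G[:,11] = (01111001010)·(00000001000) mod 2 = 0+0+0+0+0+0+0+1+0+0+0 mod 2 = 1
  c[12] = d·G[:,12] = (01111001010)·(00000000100) mod 2 = 0+0+0+0+0+0+0+0+0+0+0 mod 2 = 0
  c[13] = d·G[:,13] = (01111001010)·(00000000010) mod 2 = 0+0+0+0+0+0+0+0+0+1+0 mod 2 = 1
  c[14] = d·G[:,14] = (01111001010)·(00000000001) mod 2 = 0+0+0+0+0+0+0+0+0+0+0 mod 2 = 0
Codeword = 110111111001010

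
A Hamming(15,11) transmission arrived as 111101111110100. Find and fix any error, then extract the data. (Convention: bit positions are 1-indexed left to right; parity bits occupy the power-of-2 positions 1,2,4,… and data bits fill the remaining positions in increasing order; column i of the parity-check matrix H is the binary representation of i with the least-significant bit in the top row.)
Syndrome s = H · r^T (mod 2), r = 111101111110100:
  s[0] = (101010101010101)·(111101111110100) mod 2 = 1+0+1+0+0+0+1+0+1+0+1+0+1+0+0 mod 2 = 0
  s[1] = (011001100110011)·(111101111110100) mod 2 = 0+1+1+0+0+1+1+0+0+1+1+0+0+0+0 mod 2 = 0
  s[2] = (000111100001111)·(111101111110100) mod 2 = 0+0+0+1+0+1+1+0+0+0+0+0+1+0+0 mod 2 = 0
  s[3] = (000000011111111)·(111101111110100) mod 2 = 0+0+0+0+0+0+0+1+1+1+1+0+1+0+0 mod 2 = 1
Syndrome = 0001
Column 8 of H equals this syndrome → error at bit 8 (1-indexed).
Flip bit 8: 111101111110100 → 111101101110100
Extract data bits at positions {3,5,6,7,9,10,11,12,13,14,15}: 10111110100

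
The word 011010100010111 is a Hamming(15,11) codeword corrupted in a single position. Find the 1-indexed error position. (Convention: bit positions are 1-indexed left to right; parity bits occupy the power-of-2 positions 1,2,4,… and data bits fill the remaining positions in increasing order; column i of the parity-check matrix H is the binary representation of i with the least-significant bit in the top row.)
Syndrome s = H · r^T (mod 2), r = 011010100010111:
  s[0] = (101010101010101)·(011010100010111) mod 2 = 0+0+1+0+1+0+1+0+0+0+1+0+1+0+1 mod 2 = 0
  s[1] = (011001100110011)·(011010100010111) mod 2 = 0+1+1+0+0+0+1+0+0+0+1+0+0+1+1 mod 2 = 0
  s[2] = (000111100001111)·(011010100010111) mod 2 = 0+0+0+0+1+0+1+0+0+0+0+0+1+1+1 mod 2 = 1
  s[3] = (000000011111111)·(011010100010111) mod 2 = 0+0+0+0+0+0+0+0+0+0+1+0+1+1+1 mod 2 = 0
Syndrome = 0010
Column i of H is the binary representation of i, so the syndrome is the binary index of the flipped bit.
Read s = 0010 with s[0] as LSB: 0·2^0 + 0·2^1 + 1·2^2 + 0·2^3 = 4.
Error is at bit position 4.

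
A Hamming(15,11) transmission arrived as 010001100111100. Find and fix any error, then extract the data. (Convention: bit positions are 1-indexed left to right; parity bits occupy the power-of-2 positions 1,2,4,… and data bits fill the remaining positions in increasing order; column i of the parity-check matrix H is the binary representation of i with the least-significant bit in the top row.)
Syndrome s = H · r^T (mod 2), r = 010001100111100:
  s[0] = (101010101010101)·(010001100111100) mod 2 = 0+0+0+0+0+0+1+0+0+0+1+0+1+0+0 mod 2 = 1
  s[1] = (011001100110011)·(010001100111100) mod 2 = 0+1+0+0+0+1+1+0+0+1+1+0+0+0+0 mod 2 = 1
  s[2] = (000111100001111)·(010001100111100) mod 2 = 0+0+0+0+0+1+1+0+0+0+0+1+1+0+0 mod 2 = 0
  s[3] = (000000011111111)·(010001100111100) mod 2 = 0+0+0+0+0+0+0+0+0+1+1+1+1+0+0 mod 2 = 0
Syndrome = 1100
Column 3 of H equals this syndrome → error at bit 3 (1-indexed).
Flip bit 3: 010001100111100 → 011001100111100
Extract data bits at positions {3,5,6,7,9,10,11,12,13,14,15}: 10110111100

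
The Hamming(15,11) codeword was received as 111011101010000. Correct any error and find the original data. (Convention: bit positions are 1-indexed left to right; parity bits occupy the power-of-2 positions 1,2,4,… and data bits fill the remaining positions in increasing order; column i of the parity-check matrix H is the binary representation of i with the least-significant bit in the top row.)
Syndrome s = H · r^T (mod 2), r = 111011101010000:
  s[0] = (101010101010101)·(111011101010000) mod 2 = 1+0+1+0+1+0+1+0+1+0+1+0+0+0+0 mod 2 = 0
  s[1] = (011001100110011)·(111011101010000) mod 2 = 0+1+1+0+0+1+1+0+0+0+1+0+0+0+0 mod 2 = 1
  s[2] = (000111100001111)·(111011101010000) mod 2 = 0+0+0+0+1+1+1+0+0+0+0+0+0+0+0 mod 2 = 1
  s[3] = (000000011111111)·(111011101010000) mod 2 = 0+0+0+0+0+0+0+0+1+0+1+0+0+0+0 mod 2 = 0
Syndrome = 0110
Column 6 of H equals this syndrome → error at bit 6 (1-indexed).
Flip bit 6: 111011101010000 → 111010101010000
Extract data bits at positions {3,5,6,7,9,10,11,12,13,14,15}: 11011010000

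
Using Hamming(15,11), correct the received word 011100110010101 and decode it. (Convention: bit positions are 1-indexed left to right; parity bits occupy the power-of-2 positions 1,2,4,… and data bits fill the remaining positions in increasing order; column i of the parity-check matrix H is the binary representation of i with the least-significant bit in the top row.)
Syndrome s = H · r^T (mod 2), r = 011100110010101:
  s[0] = (101010101010101)·(011100110010101) mod 2 = 0+0+1+0+0+0+1+0+0+0+1+0+1+0+1 mod 2 = 1
  s[1] = (011001100110011)·(011100110010101) mod 2 = 0+1+1+0+0+0+1+0+0+0+1+0+0+0+1 mod 2 = 1
  s[2] = (000111100001111)·(011100110010101) mod 2 = 0+0+0+1+0+0+1+0+0+0+0+0+1+0+1 mod 2 = 0
  s[3] = (000000011111111)·(011100110010101) mod 2 = 0+0+0+0+0+0+0+1+0+0+1+0+1+0+1 mod 2 = 0
Syndrome = 1100
Column 3 of H equals this syndrome → error at bit 3 (1-indexed).
Flip bit 3: 011100110010101 → 010100110010101
Extract data bits at positions {3,5,6,7,9,10,11,12,13,14,15}: 00010010101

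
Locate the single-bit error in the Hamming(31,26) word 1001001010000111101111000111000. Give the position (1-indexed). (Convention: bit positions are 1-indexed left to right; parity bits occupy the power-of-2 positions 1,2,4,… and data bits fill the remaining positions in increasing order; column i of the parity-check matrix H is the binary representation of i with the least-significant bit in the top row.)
Syndrome s = H · r^T (mod 2), r = 1001001010000111101111000111000:
  s[0] = (1010101010101010101010101010101)·(1001001010000111101111000111000) mod 2 = 1+0+0+0+0+0+1+0+1+0+0+0+0+0+1+0+1+0+1+0+1+0+0+0+0+0+1+0+0+0+0 mod 2 = 0
  s[1] = (0110011001100110011001100110011)·(1001001010000111101111000111000) mod 2 = 0+0+0+0+0+0+1+0+0+0+0+0+0+1+1+0+0+0+1+0+0+1+0+0+0+1+1+0+0+0+0 mod 2 = 1
  s[2] = (0001111000011110000111100001111)·(1001001010000111101111000111000) mod 2 = 0+0+0+1+0+0+1+0+0+0+0+0+0+1+1+0+0+0+0+1+1+1+0+0+0+0+0+1+0+0+0 mod 2 = 0
  s[3] = (0000000111111110000000011111111)·(1001001010000111101111000111000) mod 2 = 0+0+0+0+0+0+0+0+1+0+0+0+0+1+1+0+0+0+0+0+0+0+0+0+0+1+1+1+0+0+0 mod 2 = 0
  s[4] = (0000000000000001111111111111111)·(1001001010000111101111000111000) mod 2 = 0+0+0+0+0+0+0+0+0+0+0+0+0+0+0+1+1+0+1+1+1+1+0+0+0+1+1+1+0+0+0 mod 2 = 1
Syndrome = 01001
Column i of H is the binary representation of i, so the syndrome is the binary index of the flipped bit.
Read s = 01001 with s[0] as LSB: 0·2^0 + 1·2^1 + 0·2^2 + 0·2^3 + 1·2^4 = 18.
Error is at bit position 18.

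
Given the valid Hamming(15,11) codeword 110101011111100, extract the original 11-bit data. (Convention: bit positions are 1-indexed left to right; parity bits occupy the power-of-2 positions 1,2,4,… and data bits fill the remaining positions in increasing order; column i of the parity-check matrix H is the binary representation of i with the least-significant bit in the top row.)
Parity bits occupy power-of-2 positions; data bits are at positions {3,5,6,7,9,10,11,12,13,14,15} (1-indexed).
Extract: c[3]=0 c[5]=0 c[6]=1 c[7]=0 c[9]=1 c[10]=1 c[11]=1 c[12]=1 c[13]=1 c[14]=0 c[15]=0
Data = 00101111100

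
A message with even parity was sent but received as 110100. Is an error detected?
Sum of received bits: 1+1+0+1+0+0 = 3; 3 mod 2 = 1. Result is 1 ≠ 0 → error detected.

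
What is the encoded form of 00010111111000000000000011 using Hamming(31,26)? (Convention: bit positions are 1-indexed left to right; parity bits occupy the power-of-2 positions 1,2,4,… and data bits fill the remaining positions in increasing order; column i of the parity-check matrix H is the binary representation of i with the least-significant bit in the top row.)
Codeword c = d · G (mod 2), d = 00010111111000000000000011:
  c[0] = d·G[:,0] = (00010111111000000000000011)·(11011010101101010101010101) mod 2 = 0+0+0+1+0+0+1+0+1+0+1+0+0+0+0+0+0+0+0+0+0+0+0+0+0+1 mod 2 = 1
  c[1] = d·G[:,1] = (00010111111000000000000011)·(10110110011011001100110011) mod 2 = 0+0+0+1+0+1+1+0+0+1+1+0+0+0+0+0+0+0+0+0+0+0+0+0+1+1 mod 2 = 1
  c[2] = d·G[:,2] = (00010111111000000000000011)·(10000000000000000000000000) mod 2 = 0+0+0+0+0+0+0+0+0+0+0+0+0+0+0+0+0+0+0+0+0+0+0+0+0+0 mod 2 = 0
  c[3] = d·G[:,3] = (00010111111000000000000011)·(01110001111000111100001111) mod 2 = 0+0+0+1+0+0+0+1+1+1+1+0+0+0+0+0+0+0+0+0+0+0+0+0+1+1 mod 2 = 1
  c[4] = d·G[:,4] = (00010111111000000000000011)·(01000000000000000000000000) mod 2 = 0+0+0+0+0+0+0+0+0+0+0+0+0+0+0+0+0+0+0+0+0+0+0+0+0+0 mod 2 = 0
  c[5] = d·G[:,5] = (00010111111000000000000011)·(00100000000000000000000000) mod 2 = 0+0+0+0+0+0+0+0+0+0+0+0+0+0+0+0+0+0+0+0+0+0+0+0+0+0 mod 2 = 0
  c[6] = d·G[:,6] = (00010111111000000000000011)·(00010000000000000000000000) mod 2 = 0+0+0+1+0+0+0+0+0+0+0+0+0+0+0+0+0+0+0+0+0+0+0+0+0+0 mod 2 = 1
  c[7] = d·G[:,7] = (00010111111000000000000011)·(00001111111000000011111111) mod 2 = 0+0+0+0+0+1+1+1+1+1+1+0+0+0+0+0+0+0+0+0+0+0+0+0+1+1 mod 2 = 0
  c[8] = d·G[:,8] = (00010111111000000000000011)·(00001000000000000000000000) mod 2 = 0+0+0+0+0+0+0+0+0+0+0+0+0+0+0+0+0+0+0+0+0+0+0+0+0+0 mod 2 = 0
  c[9] = d·G[:,9] = (00010111111000000000000011)·(00000100000000000000000000) mod 2 = 0+0+0+0+0+1+0+0+0+0+0+0+0+0+0+0+0+0+0+0+0+0+0+0+0+0 mod 2 = 1
  c[10] = d·G[:,10] = (00010111111000000000000011)·(00000010000000000000000000) mod 2 = 0+0+0+0+0+0+1+0+0+0+0+0+0+0+0+0+0+0+0+0+0+0+0+0+0+0 mod 2 = 1
  c[11] = d·G[:,11] = (00010111111000000000000011)·(00000001000000000000000000) mod 2 = 0+0+0+0+0+0+0+1+0+0+0+0+0+0+0+0+0+0+0+0+0+0+0+0+0+0 mod 2 = 1
  c[12] = d·G[:,12] = (00010111111000000000000011)·(00000000100000000000000000) mod 2 = 0+0+0+0+0+0+0+0+1+0+0+0+0+0+0+0+0+0+0+0+0+0+0+0+0+0 mod 2 = 1
  c[13] = d·G[:,13] = (00010111111000000000000011)·(00000000010000000000000000) mod 2 = 0+0+0+0+0+0+0+0+0+1+0+0+0+0+0+0+0+0+0+0+0+0+0+0+0+0 mod 2 = 1
  c[14] = d·G[:,14] = (00010111111000000000000011)·(00000000001000000000000000) mod 2 = 0+0+0+0+0+0+0+0+0+0+1+0+0+0+0+0+0+0+0+0+0+0+0+0+0+0 mod 2 = 1
  c[15] = d·G[:,15] = (00010111111000000000000011)·(00000000000111111111111111) mod 2 = 0+0+0+0+0+0+0+0+0+0+0+0+0+0+0+0+0+0+0+0+0+0+0+0+1+1 mod 2 = 0
  c[16] = d·G[:,16] = (00010111111000000000000011)·(00000000000100000000000000) mod 2 = 0+0+0+0+0+0+0+0+0+0+0+0+0+0+0+0+0+0+0+0+0+0+0+0+0+0 mod 2 = 0
  c[17] = d·G[:,17] = (00010111111000000000000011)·(00000000000010000000000000) mod 2 = 0+0+0+0+0+0+0+0+0+0+0+0+0+0+0+0+0+0+0+0+0+0+0+0+0+0 mod 2 = 0
  c[18] = d·G[:,18] = (00010111111000000000000011)·(00000000000001000000000000) mod 2 = 0+0+0+0+0+0+0+0+0+0+0+0+0+0+0+0+0+0+0+0+0+0+0+0+0+0 mod 2 = 0
  c[19] = d·G[:,19] = (00010111111000000000000011)·(00000000000000100000000000) mod 2 = 0+0+0+0+0+0+0+0+0+0+0+0+0+0+0+0+0+0+0+0+0+0+0+0+0+0 mod 2 = 0
  c[20] = d·G[:,20] = (00010111111000000000000011)·(00000000000000010000000000) mod 2 = 0+0+0+0+0+0+0+0+0+0+0+0+0+0+0+0+0+0+0+0+0+0+0+0+0+0 mod 2 = 0
  c[21] = d·G[:,21] = (00010111111000000000000011)·(00000000000000001000000000) mod 2 = 0+0+0+0+0+0+0+0+0+0+0+0+0+0+0+0+0+0+0+0+0+0+0+0+0+0 mod 2 = 0
  c[22] = d·G[:,22] = (00010111111000000000000011)·(00000000000000000100000000) mod 2 = 0+0+0+0+0+0+0+0+0+0+0+0+0+0+0+0+0+0+0+0+0+0+0+0+0+0 mod 2 = 0
  c[23] = d·G[:,23] = (00010111111000000000000011)·(00000000000000000010000000) mod 2 = 0+0+0+0+0+0+0+0+0+0+0+0+0+0+0+0+0+0+0+0+0+0+0+0+0+0 mod 2 = 0
  c[24] = d·G[:,24] = (00010111111000000000000011)·(00000000000000000001000000) mod 2 = 0+0+0+0+0+0+0+0+0+0+0+0+0+0+0+0+0+0+0+0+0+0+0+0+0+0 mod 2 = 0
  c[25] = d·G[:,25] = (00010111111000000000000011)·(00000000000000000000100000) mod 2 = 0+0+0+0+0+0+0+0+0+0+0+0+0+0+0+0+0+0+0+0+0+0+0+0+0+0 mod 2 = 0
  c[26] = d·G[:,26] = (00010111111000000000000011)·(00000000000000000000010000) mod 2 = 0+0+0+0+0+0+0+0+0+0+0+0+0+0+0+0+0+0+0+0+0+0+0+0+0+0 mod 2 = 0
  c[27] = d·G[:,27] = (00010111111000000000000011)·(00000000000000000000001000) mod 2 = 0+0+0+0+0+0+0+0+0+0+0+0+0+0+0+0+0+0+0+0+0+0+0+0+0+0 mod 2 = 0
  c[28] = d·G[:,28] = (00010111111000000000000011)·(00000000000000000000000100) mod 2 = 0+0+0+0+0+0+0+0+0+0+0+0+0+0+0+0+0+0+0+0+0+0+0+0+0+0 mod 2 = 0
  c[29] = d·G[:,29] = (00010111111000000000000011)·(00000000000000000000000010) mod 2 = 0+0+0+0+0+0+0+0+0+0+0+0+0+0+0+0+0+0+0+0+0+0+0+0+1+0 mod 2 = 1
  c[30] = d·G[:,30] = (00010111111000000000000011)·(00000000000000000000000001) mod 2 = 0+0+0+0+0+0+0+0+0+0+0+0+0+0+0+0+0+0+0+0+0+0+0+0+0+1 mod 2 = 1
Codeword = 1101001001111110000000000000011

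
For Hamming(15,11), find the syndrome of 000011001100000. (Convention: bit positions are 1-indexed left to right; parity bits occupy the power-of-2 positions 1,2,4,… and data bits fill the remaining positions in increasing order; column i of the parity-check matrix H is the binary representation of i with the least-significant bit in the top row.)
Syndrome s = H · r^T (mod 2), r = 000011001100000:
  s[0] = (101010101010101)·(000011001100000) mod 2 = 0+0+0+0+1+0+0+0+1+0+0+0+0+0+0 mod 2 = 0
  s[1] = (011001100110011)·(000011001100000) mod 2 = 0+0+0+0+0+1+0+0+0+1+0+0+0+0+0 mod 2 = 0
  s[2] = (000111100001111)·(000011001100000) mod 2 = 0+0+0+0+1+1+0+0+0+0+0+0+0+0+0 mod 2 = 0
  s[3] = (000000011111111)·(000011001100000) mod 2 = 0+0+0+0+0+0+0+0+1+1+0+0+0+0+0 mod 2 = 0
Syndrome = 0000
s = 0: no error detected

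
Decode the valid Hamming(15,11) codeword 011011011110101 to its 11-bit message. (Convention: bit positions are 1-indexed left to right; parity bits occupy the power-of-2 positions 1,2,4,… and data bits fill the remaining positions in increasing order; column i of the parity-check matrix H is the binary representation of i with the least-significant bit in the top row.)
Parity bits occupy power-of-2 positions; data bits are at positions {3,5,6,7,9,10,11,12,13,14,15} (1-indexed).
Extract: c[3]=1 c[5]=1 c[6]=1 c[7]=0 c[9]=1 c[10]=1 c[11]=1 c[12]=0 c[13]=1 c[14]=0 c[15]=1
Data = 11101110101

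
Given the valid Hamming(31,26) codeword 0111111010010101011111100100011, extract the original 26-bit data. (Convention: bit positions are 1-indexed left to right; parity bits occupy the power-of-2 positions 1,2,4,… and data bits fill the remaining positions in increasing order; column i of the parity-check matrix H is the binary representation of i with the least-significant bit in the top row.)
Parity bits occupy power-of-2 positions; data bits are at positions {3,5,6,7,9,10,11,12,13,14,15,17,18,19,20,21,22,23,24,25,26,27,28,29,30,31} (1-indexed).
Extract: c[3]=1 c[5]=1 c[6]=1 c[7]=1 c[9]=1 c[10]=0 c[11]=0 c[12]=1 c[13]=0 c[14]=1 c[15]=0 c[17]=0 c[18]=1 c[19]=1 c[20]=1 c[21]=1 c[22]=1 c[23]=1 c[24]=0 c[25]=0 c[26]=1 c[27]=0 c[28]=0 c[29]=0 c[30]=1 c[31]=1
Data = 11111001010011111100100011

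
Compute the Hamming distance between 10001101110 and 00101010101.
XOR = 10100111011, count of 1s = 7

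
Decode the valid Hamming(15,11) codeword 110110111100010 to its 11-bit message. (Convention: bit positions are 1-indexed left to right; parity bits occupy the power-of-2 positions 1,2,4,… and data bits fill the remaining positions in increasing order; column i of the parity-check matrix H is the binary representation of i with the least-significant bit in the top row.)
Parity bits occupy power-of-2 positions; data bits are at positions {3,5,6,7,9,10,11,12,13,14,15} (1-indexed).
Extract: c[3]=0 c[5]=1 c[6]=0 c[7]=1 c[9]=1 c[10]=1 c[11]=0 c[12]=0 c[13]=0 c[14]=1 c[15]=0
Data = 01011100010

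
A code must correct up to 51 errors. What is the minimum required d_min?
Correcting t errors requires d_min ≥ 2t + 1 = 2·51 + 1 = 103.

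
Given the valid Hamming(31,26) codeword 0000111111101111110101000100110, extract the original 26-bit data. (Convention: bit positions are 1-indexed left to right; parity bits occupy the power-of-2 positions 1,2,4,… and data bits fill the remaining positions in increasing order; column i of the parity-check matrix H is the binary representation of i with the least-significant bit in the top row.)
Parity bits occupy power-of-2 positions; data bits are at positions {3,5,6,7,9,10,11,12,13,14,15,17,18,19,20,21,22,23,24,25,26,27,28,29,30,31} (1-indexed).
Extract: c[3]=0 c[5]=1 c[6]=1 c[7]=1 c[9]=1 c[10]=1 c[11]=1 c[12]=0 c[13]=1 c[14]=1 c[15]=1 c[17]=1 c[18]=1 c[19]=0 c[20]=1 c[21]=0 c[22]=1 c[23]=0 c[24]=0 c[25]=0 c[26]=1 c[27]=0 c[28]=0 c[29]=1 c[30]=1 c[31]=0
Data = 01111110111110101000100110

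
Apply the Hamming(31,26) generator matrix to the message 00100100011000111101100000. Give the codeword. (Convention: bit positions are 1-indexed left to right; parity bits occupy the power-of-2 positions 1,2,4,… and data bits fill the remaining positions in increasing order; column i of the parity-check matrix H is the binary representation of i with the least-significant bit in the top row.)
Codeword c = d · G (mod 2), d = 00100100011000111101100000:
  c[0] = d·G[:,0] = (00100100011000111101100000)·(11011010101101010101010101) mod 2 = 0+0+0+0+0+0+0+0+0+0+1+0+0+0+0+1+0+1+0+1+0+0+0+0+0+0 mod 2 = 0
  c[1] = d·G[:,1] = (00100100011000111101100000)·(10110110011011001100110011) mod 2 = 0+0+1+0+0+1+0+0+0+1+1+0+0+0+0+0+1+1+0+0+1+0+0+0+0+0 mod 2 = 1
  c[2] = d·G[:,2] = (00100100011000111101100000)·(10000000000000000000000000) mod 2 = 0+0+0+0+0+0+0+0+0+0+0+0+0+0+0+0+0+0+0+0+0+0+0+0+0+0 mod 2 = 0
  c[3] = d·G[:,3] = (00100100011000111101100000)·(01110001111000111100001111) mod 2 = 0+0+1+0+0+0+0+0+0+1+1+0+0+0+1+1+1+1+0+0+0+0+0+0+0+0 mod 2 = 1
  c[4] = d·G[:,4] = (00100100011000111101100000)·(01000000000000000000000000) mod 2 = 0+0+0+0+0+0+0+0+0+0+0+0+0+0+0+0+0+0+0+0+0+0+0+0+0+0 mod 2 = 0
  c[5] = d·G[:,5] = (00100100011000111101100000)·(00100000000000000000000000) mod 2 = 0+0+1+0+0+0+0+0+0+0+0+0+0+0+0+0+0+0+0+0+0+0+0+0+0+0 mod 2 = 1
  c[6] = d·G[:,6] = (00100100011000111101100000)·(00010000000000000000000000) mod 2 = 0+0+0+0+0+0+0+0+0+0+0+0+0+0+0+0+0+0+0+0+0+0+0+0+0+0 mod 2 = 0
  c[7] = d·G[:,7] = (00100100011000111101100000)·(00001111111000000011111111) mod 2 = 0+0+0+0+0+1+0+0+0+1+1+0+0+0+0+0+0+0+0+1+1+0+0+0+0+0 mod 2 = 1
  c[8] = d·G[:,8] = (00100100011000111101100000)·(00001000000000000000000000) mod 2 = 0+0+0+0+0+0+0+0+0+0+0+0+0+0+0+0+0+0+0+0+0+0+0+0+0+0 mod 2 = 0
  c[9] = d·G[:,9] = (00100100011000111101100000)·(00000100000000000000000000) mod 2 = 0+0+0+0+0+1+0+0+0+0+0+0+0+0+0+0+0+0+0+0+0+0+0+0+0+0 mod 2 = 1
  c[10] = d·G[:,10] = (00100100011000111101100000)·(00000010000000000000000000) mod 2 = 0+0+0+0+0+0+0+0+0+0+0+0+0+0+0+0+0+0+0+0+0+0+0+0+0+0 mod 2 = 0
  c[11] = d·G[:,11] = (00100100011000111101100000)·(00000001000000000000000000) mod 2 = 0+0+0+0+0+0+0+0+0+0+0+0+0+0+0+0+0+0+0+0+0+0+0+0+0+0 mod 2 = 0
  c[12] = d·G[:,12] = (00100100011000111101100000)·(00000000100000000000000000) mod 2 = 0+0+0+0+0+0+0+0+0+0+0+0+0+0+0+0+0+0+0+0+0+0+0+0+0+0 mod 2 = 0
  c[13] = d·G[:,13] = (00100100011000111101100000)·(00000000010000000000000000) mod 2 = 0+0+0+0+0+0+0+0+0+1+0+0+0+0+0+0+0+0+0+0+0+0+0+0+0+0 mod 2 = 1
  c[14] = d·G[:,14] = (00100100011000111101100000)·(00000000001000000000000000) mod 2 = 0+0+0+0+0+0+0+0+0+0+1+0+0+0+0+0+0+0+0+0+0+0+0+0+0+0 mod 2 = 1
  c[15] = d·G[:,15] = (00100100011000111101100000)·(00000000000111111111111111) mod 2 = 0+0+0+0+0+0+0+0+0+0+0+0+0+0+1+1+1+1+0+1+1+0+0+0+0+0 mod 2 = 0
  c[16] = d·G[:,16] = (00100100011000111101100000)·(00000000000100000000000000) mod 2 = 0+0+0+0+0+0+0+0+0+0+0+0+0+0+0+0+0+0+0+0+0+0+0+0+0+0 mod 2 = 0
  c[17] = d·G[:,17] = (00100100011000111101100000)·(00000000000010000000000000) mod 2 = 0+0+0+0+0+0+0+0+0+0+0+0+0+0+0+0+0+0+0+0+0+0+0+0+0+0 mod 2 = 0
  c[18] = d·G[:,18] = (00100100011000111101100000)·(00000000000001000000000000) mod 2 = 0+0+0+0+0+0+0+0+0+0+0+0+0+0+0+0+0+0+0+0+0+0+0+0+0+0 mod 2 = 0
  c[19] = d·G[:,19] = (00100100011000111101100000)·(00000000000000100000000000) mod 2 = 0+0+0+0+0+0+0+0+0+0+0+0+0+0+1+0+0+0+0+0+0+0+0+0+0+0 mod 2 = 1
  c[20] = d·G[:,20] = (00100100011000111101100000)·(00000000000000010000000000) mod 2 = 0+0+0+0+0+0+0+0+0+0+0+0+0+0+0+1+0+0+0+0+0+0+0+0+0+0 mod 2 = 1
  c[21] = d·G[:,21] = (00100100011000111101100000)·(00000000000000001000000000) mod 2 = 0+0+0+0+0+0+0+0+0+0+0+0+0+0+0+0+1+0+0+0+0+0+0+0+0+0 mod 2 = 1
  c[22] = d·G[:,22] = (00100100011000111101100000)·(00000000000000000100000000) mod 2 = 0+0+0+0+0+0+0+0+0+0+0+0+0+0+0+0+0+1+0+0+0+0+0+0+0+0 mod 2 = 1
  c[23] = d·G[:,23] = (00100100011000111101100000)·(00000000000000000010000000) mod 2 = 0+0+0+0+0+0+0+0+0+0+0+0+0+0+0+0+0+0+0+0+0+0+0+0+0+0 mod 2 = 0
  c[24] = d·G[:,24] = (00100100011000111101100000)·(00000000000000000001000000) mod 2 = 0+0+0+0+0+0+0+0+0+0+0+0+0+0+0+0+0+0+0+1+0+0+0+0+0+0 mod 2 = 1
  c[25] = d·G[:,25] = (00100100011000111101100000)·(00000000000000000000100000) mod 2 = 0+0+0+0+0+0+0+0+0+0+0+0+0+0+0+0+0+0+0+0+1+0+0+0+0+0 mod 2 = 1
  c[26] = d·G[:,26] = (00100100011000111101100000)·(00000000000000000000010000) mod 2 = 0+0+0+0+0+0+0+0+0+0+0+0+0+0+0+0+0+0+0+0+0+0+0+0+0+0 mod 2 = 0
  c[27] = d·G[:,27] = (00100100011000111101100000)·(00000000000000000000001000) mod 2 = 0+0+0+0+0+0+0+0+0+0+0+0+0+0+0+0+0+0+0+0+0+0+0+0+0+0 mod 2 = 0
  c[28] = d·G[:,28] = (00100100011000111101100000)·(00000000000000000000000100) mod 2 = 0+0+0+0+0+0+0+0+0+0+0+0+0+0+0+0+0+0+0+0+0+0+0+0+0+0 mod 2 = 0
  c[29] = d·G[:,29] = (00100100011000111101100000)·(00000000000000000000000010) mod 2 = 0+0+0+0+0+0+0+0+0+0+0+0+0+0+0+0+0+0+0+0+0+0+0+0+0+0 mod 2 = 0
  c[30] = d·G[:,30] = (00100100011000111101100000)·(00000000000000000000000001) mod 2 = 0+0+0+0+0+0+0+0+0+0+0+0+0+0+0+0+0+0+0+0+0+0+0+0+0+0 mod 2 = 0
Codeword = 0101010101000110000111101100000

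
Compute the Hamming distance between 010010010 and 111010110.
XOR = 101000100, count of 1s = 3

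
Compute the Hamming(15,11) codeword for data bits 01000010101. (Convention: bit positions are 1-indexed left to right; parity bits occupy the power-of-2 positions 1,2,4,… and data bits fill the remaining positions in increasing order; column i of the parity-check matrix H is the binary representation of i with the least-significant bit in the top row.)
Codeword c = d · G (mod 2), d = 01000010101:
  c[0] = d·G[:,0] = (01000010101)·(11011010101) mod 2 = 0+1+0+0+0+0+1+0+1+0+1 mod 2 = 0
  c[1] = d·G[:,1] = (01000010101)·(10110110011) mod 2 = 0+0+0+0+0+0+1+0+0+0+1 mod 2 = 0
  c[2] = d·G[:,2] = (01000010101)·(10000000000) mod 2 = 0+0+0+0+0+0+0+0+0+0+0 mod 2 = 0
  c[3] = d·G[:,3] = (01000010101)·(01110001111) mod 2 = 0+1+0+0+0+0+0+0+1+0+1 mod 2 = 1
  c[4] = d·G[:,4] = (01000010101)·(01000000000) mod 2 = 0+1+0+0+0+0+0+0+0+0+0 mod 2 = 1
  c[5] = d·G[:,5] = (01000010101)·(00100000000) mod 2 = 0+0+0+0+0+0+0+0+0+0+0 mod 2 = 0
  c[6] = d·G[:,6] = (01000010101)·(00010000000) mod 2 = 0+0+0+0+0+0+0+0+0+0+0 mod 2 = 0
  c[7] = d·G[:,7] = (01000010101)·(00001111111) mod 2 = 0+0+0+0+0+0+1+0+1+0+1 mod 2 = 1
  c[8] = d·G[:,8] = (01000010101)·(00001000000) mod 2 = 0+0+0+0+0+0+0+0+0+0+0 mod 2 = 0
  c[9] = d·G[:,9] = (01000010101)·(00000100000) mod 2 = 0+0+0+0+0+0+0+0+0+0+0 mod 2 = 0
  c[10] = d·G[:,10] = (01000010101)·(00000010000) mod 2 = 0+0+0+0+0+0+1+0+0+0+0 mod 2 = 1
  c[11] = d·G[:,11] = (01000010101)·(00000001000) mod 2 = 0+0+0+0+0+0+0+0+0+0+0 mod 2 = 0
  c[12] = d·G[:,12] = (01000010101)·(00000000100) mod 2 = 0+0+0+0+0+0+0+0+1+0+0 mod 2 = 1
  c[13] = d·G[:,13] = (01000010101)·(00000000010) mod 2 = 0+0+0+0+0+0+0+0+0+0+0 mod 2 = 0
  c[14] = d·G[:,14] = (01000010101)·(00000000001) mod 2 = 0+0+0+0+0+0+0+0+0+0+1 mod 2 = 1
Codeword = 000110010010101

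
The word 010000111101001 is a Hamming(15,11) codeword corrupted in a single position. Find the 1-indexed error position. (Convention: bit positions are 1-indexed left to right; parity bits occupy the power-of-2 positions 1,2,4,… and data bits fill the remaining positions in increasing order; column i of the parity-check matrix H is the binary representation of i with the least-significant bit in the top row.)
Syndrome s = H · r^T (mod 2), r = 010000111101001:
  s[0] = (101010101010101)·(010000111101001) mod 2 = 0+0+0+0+0+0+1+0+1+0+0+0+0+0+1 mod 2 = 1
  s[1] = (011001100110011)·(010000111101001) mod 2 = 0+1+0+0+0+0+1+0+0+1+0+0+0+0+1 mod 2 = 0
  s[2] = (000111100001111)·(010000111101001) mod 2 = 0+0+0+0+0+0+1+0+0+0+0+1+0+0+1 mod 2 = 1
  s[3] = (000000011111111)·(010000111101001) mod 2 = 0+0+0+0+0+0+0+1+1+1+0+1+0+0+1 mod 2 = 1
Syndrome = 1011
Column i of H is the binary representation of i, so the syndrome is the binary index of the flipped bit.
Read s = 1011 with s[0] as LSB: 1·2^0 + 0·2^1 + 1·2^2 + 1·2^3 = 13.
Error is at bit position 13.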